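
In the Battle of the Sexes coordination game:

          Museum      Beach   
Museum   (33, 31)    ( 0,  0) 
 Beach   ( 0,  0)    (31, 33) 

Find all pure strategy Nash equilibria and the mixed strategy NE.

Pure NE: (Museum, Museum) and (Beach, Beach); Mixed NE: p = 0.5156, q = 0.4844

Work:
Check pure NE:
(Museum, Museum): (33, 31) - no unilateral deviation beneficial
(Beach, Beach): (31, 33) - no unilateral deviation beneficial
Mixed NE: P1 plays Museum with p = 0.5156, P2 plays Museum with q = 0.4844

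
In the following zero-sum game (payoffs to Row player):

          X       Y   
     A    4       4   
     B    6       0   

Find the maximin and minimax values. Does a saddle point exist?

Maximin = 4, Minimax = 4, Saddle: True

Work:
Row minimums: [4, 0] → maximin = 4
Column maximums: [6, 4] → minimax = 4
Saddle point exists! Game value = 4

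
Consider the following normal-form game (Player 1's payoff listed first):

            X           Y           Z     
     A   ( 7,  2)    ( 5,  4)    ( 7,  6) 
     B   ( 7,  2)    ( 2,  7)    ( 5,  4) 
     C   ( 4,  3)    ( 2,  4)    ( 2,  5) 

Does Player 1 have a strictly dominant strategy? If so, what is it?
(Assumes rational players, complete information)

No strictly dominant strategy exists for Player 1

Work:
A strategy strictly dominates another if it gives a strictly higher payoff against every opponent action. Compare each pair of P1's strategies column-by-column:
  A vs B: [7 vs 7, 5 vs 2, 7 vs 5] → A does not strictly dominate B (column X: 7 ≤ 7)
  A vs C: [7 vs 4, 5 vs 2, 7 vs 2] → A strictly dominates C
  B vs A: [7 vs 7, 2 vs 5, 5 vs 7] → B does not strictly dominate A (column X: 7 ≤ 7)
  B vs C: [7 vs 4, 2 vs 2, 5 vs 2] → B does not strictly dominate C (column Y: 2 ≤ 2)
  C vs A: [4 vs 7, 2 vs 5, 2 vs 7] → C does not strictly dominate A (column X: 4 ≤ 7)
  C vs B: [4 vs 7, 2 vs 2, 2 vs 5] → C does not strictly dominate B (column X: 4 ≤ 7)
No single strategy strictly dominates all others → no strictly dominant strategy.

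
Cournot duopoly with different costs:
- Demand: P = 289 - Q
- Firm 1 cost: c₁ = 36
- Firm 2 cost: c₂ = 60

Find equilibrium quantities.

q₁* = 92.33, q₂* = 68.33

Work:
Reaction: q₁ = (289 - 36 - q₂)/2
Reaction: q₂ = (289 - 60 - q₁)/2
Solve simultaneously:
q₁* = (289 - 2×36 + 60)/3 = 92.33
q₂* = (289 - 2×60 + 36)/3 = 68.33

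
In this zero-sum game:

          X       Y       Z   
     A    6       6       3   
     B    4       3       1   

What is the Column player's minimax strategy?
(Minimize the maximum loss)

Column should play Z, value = 3

Work:
Column player minimizes Row's maximum payoff:
Column X: max payoff to Row = 6
Column Y: max payoff to Row = 6
Column Z: max payoff to Row = 3
Minimum is 3, achieved by column Z.
Minimax strategy: Z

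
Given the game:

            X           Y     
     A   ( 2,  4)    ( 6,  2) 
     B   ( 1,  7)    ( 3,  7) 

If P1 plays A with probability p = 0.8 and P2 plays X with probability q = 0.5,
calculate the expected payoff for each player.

E[P1] = 3.6, E[P2] = 3.8

Work:
E[P1] = p·q·π₁(A,X) + p·(1-q)·π₁(A,Y) + (1-p)·q·π₁(B,X) + (1-p)·(1-q)·π₁(B,Y)
= 0.8·0.5·2 + 0.8·0.5·6 + 0.2·0.5·1 + 0.2·0.5·3
= 3.6

E[P2] = 3.8 (similar calculation)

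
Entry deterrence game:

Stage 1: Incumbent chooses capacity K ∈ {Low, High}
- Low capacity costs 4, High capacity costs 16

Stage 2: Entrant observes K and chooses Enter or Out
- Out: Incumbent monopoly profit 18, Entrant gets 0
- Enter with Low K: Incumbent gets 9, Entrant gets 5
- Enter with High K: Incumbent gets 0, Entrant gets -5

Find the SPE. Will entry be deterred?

SPE: (Low, Enter|Low, Out|High); Entry not deterred. Incumbent net profit = 5, Entrant gets 5

Work:
After Low K: Entrant enters (5 > 0)
After High K: Entrant stays out (-5 < 0)
Incumbent: Low → 9−4=5, High → 18−16=2
Incumbent chooses Low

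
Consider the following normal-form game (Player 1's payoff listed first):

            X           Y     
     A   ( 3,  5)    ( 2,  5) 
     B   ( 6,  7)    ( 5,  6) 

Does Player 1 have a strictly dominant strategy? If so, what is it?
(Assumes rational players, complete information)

Yes, Player 1's strictly dominant strategy is B

Work:
A strategy strictly dominates another if it gives a strictly higher payoff against every opponent action. Compare each pair of P1's strategies column-by-column:
  A vs B: [3 vs 6, 2 vs 5] → A does not strictly dominate B (column X: 3 ≤ 6)
  B vs A: [6 vs 3, 5 vs 2] → B strictly dominates A
B strictly dominates every other strategy → strictly dominant.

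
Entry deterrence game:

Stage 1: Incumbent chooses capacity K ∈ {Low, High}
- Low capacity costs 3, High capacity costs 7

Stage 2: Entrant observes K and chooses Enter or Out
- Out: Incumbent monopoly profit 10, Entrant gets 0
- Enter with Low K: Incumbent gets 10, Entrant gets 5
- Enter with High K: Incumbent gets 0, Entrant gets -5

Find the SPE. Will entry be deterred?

SPE: (Low, Enter|Low, Out|High); Entry not deterred. Incumbent net profit = 7, Entrant gets 5

Work:
After Low K: Entrant enters (5 > 0)
After High K: Entrant stays out (-5 < 0)
Incumbent: Low → 10−3=7, High → 10−7=3
Incumbent chooses Low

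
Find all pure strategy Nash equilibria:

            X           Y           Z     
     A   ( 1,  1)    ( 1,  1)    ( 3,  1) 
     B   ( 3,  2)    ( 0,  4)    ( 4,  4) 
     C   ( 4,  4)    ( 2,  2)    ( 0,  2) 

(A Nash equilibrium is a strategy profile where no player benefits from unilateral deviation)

Nash equilibrium: (B, Z), (C, X)

Work:
Best responses:
  P1 vs X: payoffs [1, 3, 4] → best response C (payoff 4)
  P1 vs Y: payoffs [1, 0, 2] → best response C (payoff 2)
  P1 vs Z: payoffs [3, 4, 0] → best response B (payoff 4)
  P2 vs A: payoffs [1, 1, 1] → best response X/Y/Z (payoff 1)
  P2 vs B: payoffs [2, 4, 4] → best response Y/Z (payoff 4)
  P2 vs C: payoffs [4, 2, 2] → best response X (payoff 4)
Mutual best responses: (B,Z), (C,X) → Nash equilibria.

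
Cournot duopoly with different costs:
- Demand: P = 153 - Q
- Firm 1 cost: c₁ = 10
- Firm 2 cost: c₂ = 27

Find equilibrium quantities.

q₁* = 53.33, q₂* = 36.33

Work:
Reaction: q₁ = (153 - 10 - q₂)/2
Reaction: q₂ = (153 - 27 - q₁)/2
Solve simultaneously:
q₁* = (153 - 2×10 + 27)/3 = 53.33
q₂* = (153 - 2×27 + 10)/3 = 36.33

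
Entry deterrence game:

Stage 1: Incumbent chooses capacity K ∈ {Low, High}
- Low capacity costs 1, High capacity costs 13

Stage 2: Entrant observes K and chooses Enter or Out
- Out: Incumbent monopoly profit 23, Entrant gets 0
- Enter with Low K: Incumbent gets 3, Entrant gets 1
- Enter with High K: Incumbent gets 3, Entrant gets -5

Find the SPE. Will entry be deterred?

SPE: (High, Enter|Low, Out|High); Entry deterred. Incumbent net profit = 10

Work:
After Low K: Entrant enters (1 > 0)
After High K: Entrant stays out (-5 < 0)
Incumbent: Low → 3−1=2, High → 23−13=10
Incumbent chooses High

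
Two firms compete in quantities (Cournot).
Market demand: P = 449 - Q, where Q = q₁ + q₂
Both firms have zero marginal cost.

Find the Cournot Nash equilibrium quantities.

q₁* = q₂* = 149.67; P* = 149.67

Work:
Profit: π_i = P·q_i = (a - q_i - q_j)·q_i
FOC: ∂π_i/∂q_i = a - 2q_i - q_j = 0
Reaction function: q_i = (449 - q_j)/2
Symmetry: q* = 449/3 = 149.67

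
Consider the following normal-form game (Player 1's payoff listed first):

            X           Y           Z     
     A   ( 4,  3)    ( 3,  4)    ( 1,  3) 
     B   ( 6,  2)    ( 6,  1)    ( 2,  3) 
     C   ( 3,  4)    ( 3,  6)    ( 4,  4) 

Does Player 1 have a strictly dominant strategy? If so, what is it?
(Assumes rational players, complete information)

No strictly dominant strategy exists for Player 1

Work:
A strategy strictly dominates another if it gives a strictly higher payoff against every opponent action. Compare each pair of P1's strategies column-by-column:
  A vs B: [4 vs 6, 3 vs 6, 1 vs 2] → A does not strictly dominate B (column X: 4 ≤ 6)
  A vs C: [4 vs 3, 3 vs 3, 1 vs 4] → A does not strictly dominate C (column Y: 3 ≤ 3)
  B vs A: [6 vs 4, 6 vs 3, 2 vs 1] → B strictly dominates A
  B vs C: [6 vs 3, 6 vs 3, 2 vs 4] → B does not strictly dominate C (column Z: 2 ≤ 4)
  C vs A: [3 vs 4, 3 vs 3, 4 vs 1] → C does not strictly dominate A (column X: 3 ≤ 4)
  C vs B: [3 vs 6, 3 vs 6, 4 vs 2] → C does not strictly dominate B (column X: 3 ≤ 6)
No single strategy strictly dominates all others → no strictly dominant strategy.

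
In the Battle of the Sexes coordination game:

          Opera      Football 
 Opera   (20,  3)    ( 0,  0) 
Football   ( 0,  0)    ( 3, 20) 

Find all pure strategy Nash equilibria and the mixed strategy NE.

Pure NE: (Opera, Opera) and (Football, Football); Mixed NE: p = 0.8696, q = 0.1304

Work:
Check pure NE:
(Opera, Opera): (20, 3) - no unilateral deviation beneficial
(Football, Football): (3, 20) - no unilateral deviation beneficial
Mixed NE: P1 plays Opera with p = 0.8696, P2 plays Opera with q = 0.1304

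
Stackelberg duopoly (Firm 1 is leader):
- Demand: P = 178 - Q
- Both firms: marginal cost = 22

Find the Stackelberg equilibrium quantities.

q₁* (leader) = 78.0, q₂* (follower) = 39.0

Work:
Follower's reaction: q₂ = (a - c - q₁)/2
Leader substitutes: π₁ = q₁·(a - q₁ - (a-c-q₁)/2 - c)
FOC: q₁* = (178 - 22)/2 = 78.00
Then: q₂* = (178 - 22 - 78.0)/2 = 39.00
Leader has first-mover advantage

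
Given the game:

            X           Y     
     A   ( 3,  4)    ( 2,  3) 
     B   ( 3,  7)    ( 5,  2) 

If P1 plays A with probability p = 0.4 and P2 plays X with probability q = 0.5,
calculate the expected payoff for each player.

E[P1] = 3.4, E[P2] = 4.1

Work:
E[P1] = p·q·π₁(A,X) + p·(1-q)·π₁(A,Y) + (1-p)·q·π₁(B,X) + (1-p)·(1-q)·π₁(B,Y)
= 0.4·0.5·3 + 0.4·0.5·2 + 0.6·0.5·3 + 0.6·0.5·5
= 3.4

E[P2] = 4.1 (similar calculation)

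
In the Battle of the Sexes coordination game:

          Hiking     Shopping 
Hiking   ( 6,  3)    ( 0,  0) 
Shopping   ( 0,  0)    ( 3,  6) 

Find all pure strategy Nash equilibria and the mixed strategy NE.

Pure NE: (Hiking, Hiking) and (Shopping, Shopping); Mixed NE: p = 0.6667, q = 0.3333

Work:
Check pure NE:
(Hiking, Hiking): (6, 3) - no unilateral deviation beneficial
(Shopping, Shopping): (3, 6) - no unilateral deviation beneficial
Mixed NE: P1 plays Hiking with p = 0.6667, P2 plays Hiking with q = 0.3333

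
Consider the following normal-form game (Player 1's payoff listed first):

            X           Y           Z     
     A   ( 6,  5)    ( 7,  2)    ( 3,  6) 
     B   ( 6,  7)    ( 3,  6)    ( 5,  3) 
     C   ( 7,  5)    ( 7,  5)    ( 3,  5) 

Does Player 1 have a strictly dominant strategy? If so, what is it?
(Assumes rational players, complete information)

No strictly dominant strategy exists for Player 1

Work:
A strategy strictly dominates another if it gives a strictly higher payoff against every opponent action. Compare each pair of P1's strategies column-by-column:
  A vs B: [6 vs 6, 7 vs 3, 3 vs 5] → A does not strictly dominate B (column X: 6 ≤ 6)
  A vs C: [6 vs 7, 7 vs 7, 3 vs 3] → A does not strictly dominate C (column X: 6 ≤ 7)
  B vs A: [6 vs 6, 3 vs 7, 5 vs 3] → B does not strictly dominate A (column X: 6 ≤ 6)
  B vs C: [6 vs 7, 3 vs 7, 5 vs 3] → B does not strictly dominate C (column X: 6 ≤ 7)
  C vs A: [7 vs 6, 7 vs 7, 3 vs 3] → C does not strictly dominate A (column Y: 7 ≤ 7)
  C vs B: [7 vs 6, 7 vs 3, 3 vs 5] → C does not strictly dominate B (column Z: 3 ≤ 5)
No single strategy strictly dominates all others → no strictly dominant strategy.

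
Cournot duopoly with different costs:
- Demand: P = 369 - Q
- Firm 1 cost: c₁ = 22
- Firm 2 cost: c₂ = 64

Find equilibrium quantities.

q₁* = 129.67, q₂* = 87.67

Work:
Reaction: q₁ = (369 - 22 - q₂)/2
Reaction: q₂ = (369 - 64 - q₁)/2
Solve simultaneously:
q₁* = (369 - 2×22 + 64)/3 = 129.67
q₂* = (369 - 2×64 + 22)/3 = 87.67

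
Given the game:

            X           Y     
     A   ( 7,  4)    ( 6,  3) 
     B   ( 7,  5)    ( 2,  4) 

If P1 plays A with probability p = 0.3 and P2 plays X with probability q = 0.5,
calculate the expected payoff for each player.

E[P1] = 5.1, E[P2] = 4.2

Work:
E[P1] = p·q·π₁(A,X) + p·(1-q)·π₁(A,Y) + (1-p)·q·π₁(B,X) + (1-p)·(1-q)·π₁(B,Y)
= 0.3·0.5·7 + 0.3·0.5·6 + 0.7·0.5·7 + 0.7·0.5·2
= 5.1

E[P2] = 4.2 (similar calculation)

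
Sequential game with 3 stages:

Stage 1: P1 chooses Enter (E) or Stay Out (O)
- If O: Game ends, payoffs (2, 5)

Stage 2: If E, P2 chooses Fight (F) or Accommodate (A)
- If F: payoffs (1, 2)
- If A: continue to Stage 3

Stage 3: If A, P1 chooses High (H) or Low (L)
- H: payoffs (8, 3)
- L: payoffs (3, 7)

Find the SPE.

SPE: (E, A, H); Outcome (8, 3)

Work:
Stage 3: P1 chooses H (8 vs 3)
Stage 2: P2: F->2, A->3 (anticipating H). Choose A
Stage 1: P1: O->2, E->8 (anticipating A, H). Choose E
SPE path: E -> A -> H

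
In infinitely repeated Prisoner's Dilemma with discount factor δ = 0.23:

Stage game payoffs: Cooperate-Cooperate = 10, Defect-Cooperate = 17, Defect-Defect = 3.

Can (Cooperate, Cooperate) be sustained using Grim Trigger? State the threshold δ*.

δ* = 0.5; since δ = 0.23 < 0.5, cooperation cannot be sustained

Work:
For Grim Trigger:
Cooperate forever: 10/(1-δ)
Defect then punished: 17 + 3·δ/(1-δ)
Need: 10/(1-δ) ≥ 17 + 3·δ/(1-δ)
Solving: δ ≥ (T-R)/(T-P) = (17-10)/(17-3) = 0.5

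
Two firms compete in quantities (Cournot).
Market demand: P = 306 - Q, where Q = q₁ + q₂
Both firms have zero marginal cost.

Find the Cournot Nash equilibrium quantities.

q₁* = q₂* = 102.0; P* = 102.0

Work:
Profit: π_i = P·q_i = (a - q_i - q_j)·q_i
FOC: ∂π_i/∂q_i = a - 2q_i - q_j = 0
Reaction function: q_i = (306 - q_j)/2
Symmetry: q* = 306/3 = 102.0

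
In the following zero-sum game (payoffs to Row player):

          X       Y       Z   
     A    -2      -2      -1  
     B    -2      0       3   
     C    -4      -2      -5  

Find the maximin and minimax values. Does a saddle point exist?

Maximin = -2, Minimax = -2, Saddle: True

Work:
Row minimums: [-2, -2, -5] → maximin = -2
Column maximums: [-2, 0, 3] → minimax = -2
Saddle point exists! Game value = -2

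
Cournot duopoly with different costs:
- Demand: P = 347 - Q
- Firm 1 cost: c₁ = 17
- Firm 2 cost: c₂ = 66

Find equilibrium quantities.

q₁* = 126.33, q₂* = 77.33

Work:
Reaction: q₁ = (347 - 17 - q₂)/2
Reaction: q₂ = (347 - 66 - q₁)/2
Solve simultaneously:
q₁* = (347 - 2×17 + 66)/3 = 126.33
q₂* = (347 - 2×66 + 17)/3 = 77.33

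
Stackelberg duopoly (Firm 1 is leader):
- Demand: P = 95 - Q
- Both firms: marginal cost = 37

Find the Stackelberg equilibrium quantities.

q₁* (leader) = 29.0, q₂* (follower) = 14.5

Work:
Follower's reaction: q₂ = (a - c - q₁)/2
Leader substitutes: π₁ = q₁·(a - q₁ - (a-c-q₁)/2 - c)
FOC: q₁* = (95 - 37)/2 = 29.00
Then: q₂* = (95 - 37 - 29.0)/2 = 14.50
Leader has first-mover advantage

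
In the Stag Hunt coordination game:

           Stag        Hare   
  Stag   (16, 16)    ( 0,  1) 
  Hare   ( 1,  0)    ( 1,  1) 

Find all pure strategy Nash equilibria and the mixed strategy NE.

Pure NE: (Stag, Stag) and (Hare, Hare); Mixed NE: p = 0.0625, q = 0.0625

Work:
Check pure NE:
(Stag, Stag): (16, 16) - no unilateral deviation beneficial
(Hare, Hare): (1, 1) - no unilateral deviation beneficial
Mixed NE: P1 plays Stag with p = 0.0625, P2 plays Stag with q = 0.0625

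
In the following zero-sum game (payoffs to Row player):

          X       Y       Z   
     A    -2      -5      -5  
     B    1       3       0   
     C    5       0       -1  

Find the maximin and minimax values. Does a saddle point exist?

Maximin = 0, Minimax = 0, Saddle: True

Work:
Row minimums: [-5, 0, -1] → maximin = 0
Column maximums: [5, 3, 0] → minimax = 0
Saddle point exists! Game value = 0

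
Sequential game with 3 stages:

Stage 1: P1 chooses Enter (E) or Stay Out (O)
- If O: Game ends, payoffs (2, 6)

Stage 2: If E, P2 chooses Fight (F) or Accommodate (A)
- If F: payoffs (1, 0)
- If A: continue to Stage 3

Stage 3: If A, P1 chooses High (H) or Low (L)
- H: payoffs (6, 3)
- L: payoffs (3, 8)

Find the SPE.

SPE: (E, A, H); Outcome (6, 3)

Work:
Stage 3: P1 chooses H (6 vs 3)
Stage 2: P2: F->0, A->3 (anticipating H). Choose A
Stage 1: P1: O->2, E->6 (anticipating A, H). Choose E
SPE path: E -> A -> H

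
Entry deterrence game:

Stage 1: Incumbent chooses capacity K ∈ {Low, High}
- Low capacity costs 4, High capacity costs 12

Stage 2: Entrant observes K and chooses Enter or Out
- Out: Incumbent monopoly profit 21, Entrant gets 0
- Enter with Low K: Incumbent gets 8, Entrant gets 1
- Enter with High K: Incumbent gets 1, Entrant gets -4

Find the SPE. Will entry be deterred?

SPE: (High, Enter|Low, Out|High); Entry deterred. Incumbent net profit = 9

Work:
After Low K: Entrant enters (1 > 0)
After High K: Entrant stays out (-4 < 0)
Incumbent: Low → 8−4=4, High → 21−12=9
Incumbent chooses High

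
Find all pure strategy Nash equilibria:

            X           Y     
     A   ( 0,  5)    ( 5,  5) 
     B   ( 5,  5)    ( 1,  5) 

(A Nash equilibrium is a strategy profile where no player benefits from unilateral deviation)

Nash equilibrium: (A, Y), (B, X)

Work:
Best responses:
  P1 vs X: payoffs [0, 5] → best response B (payoff 5)
  P1 vs Y: payoffs [5, 1] → best response A (payoff 5)
  P2 vs A: payoffs [5, 5] → best response X/Y (payoff 5)
  P2 vs B: payoffs [5, 5] → best response X/Y (payoff 5)
Mutual best responses: (A,Y), (B,X) → Nash equilibria.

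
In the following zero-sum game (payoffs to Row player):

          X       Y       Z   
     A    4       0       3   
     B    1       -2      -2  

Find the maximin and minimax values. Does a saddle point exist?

Maximin = 0, Minimax = 0, Saddle: True

Work:
Row minimums: [0, -2] → maximin = 0
Column maximums: [4, 0, 3] → minimax = 0
Saddle point exists! Game value = 0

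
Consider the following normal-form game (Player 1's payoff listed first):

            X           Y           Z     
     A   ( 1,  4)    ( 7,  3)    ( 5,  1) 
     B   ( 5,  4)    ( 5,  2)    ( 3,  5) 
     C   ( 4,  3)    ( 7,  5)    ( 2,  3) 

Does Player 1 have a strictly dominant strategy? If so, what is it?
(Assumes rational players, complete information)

No strictly dominant strategy exists for Player 1

Work:
A strategy strictly dominates another if it gives a strictly higher payoff against every opponent action. Compare each pair of P1's strategies column-by-column:
  A vs B: [1 vs 5, 7 vs 5, 5 vs 3] → A does not strictly dominate B (column X: 1 ≤ 5)
  A vs C: [1 vs 4, 7 vs 7, 5 vs 2] → A does not strictly dominate C (column X: 1 ≤ 4)
  B vs A: [5 vs 1, 5 vs 7, 3 vs 5] → B does not strictly dominate A (column Y: 5 ≤ 7)
  B vs C: [5 vs 4, 5 vs 7, 3 vs 2] → B does not strictly dominate C (column Y: 5 ≤ 7)
  C vs A: [4 vs 1, 7 vs 7, 2 vs 5] → C does not strictly dominate A (column Y: 7 ≤ 7)
  C vs B: [4 vs 5, 7 vs 5, 2 vs 3] → C does not strictly dominate B (column X: 4 ≤ 5)
No single strategy strictly dominates all others → no strictly dominant strategy.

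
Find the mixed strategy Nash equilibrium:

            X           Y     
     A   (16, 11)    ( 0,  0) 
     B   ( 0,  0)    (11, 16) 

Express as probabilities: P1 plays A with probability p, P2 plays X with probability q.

p = 0.5926, q = 0.4074

Work:
Find probabilities that make opponent indifferent:
P2 chooses q to make P1 indifferent between A and B
P1 chooses p to make P2 indifferent between X and Y
Mixed NE: P1 plays (A: 0.5926, B: 0.4074), P2 plays (X: 0.4074, Y: 0.5926)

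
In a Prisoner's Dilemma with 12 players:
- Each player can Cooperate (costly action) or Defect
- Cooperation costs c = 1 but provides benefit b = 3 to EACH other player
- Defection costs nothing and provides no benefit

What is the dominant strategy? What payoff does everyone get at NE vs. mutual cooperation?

Dominant: Defect; NE payoff = 0; Coop payoff = 32

Work:
Defect dominates (saves cost c = 1, benefit to others is external)
NE: All defect → everyone gets 0
If all cooperate: each receives (11)×3 - 1 = 32
Social dilemma: 32 > 0 but NE gives 0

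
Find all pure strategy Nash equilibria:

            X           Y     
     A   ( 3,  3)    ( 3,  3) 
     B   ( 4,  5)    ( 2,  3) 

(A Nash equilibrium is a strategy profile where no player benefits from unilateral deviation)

Nash equilibrium: (A, Y), (B, X)

Work:
Best responses:
  P1 vs X: payoffs [3, 4] → best response B (payoff 4)
  P1 vs Y: payoffs [3, 2] → best response A (payoff 3)
  P2 vs A: payoffs [3, 3] → best response X/Y (payoff 3)
  P2 vs B: payoffs [5, 3] → best response X (payoff 5)
Mutual best responses: (A,Y), (B,X) → Nash equilibria.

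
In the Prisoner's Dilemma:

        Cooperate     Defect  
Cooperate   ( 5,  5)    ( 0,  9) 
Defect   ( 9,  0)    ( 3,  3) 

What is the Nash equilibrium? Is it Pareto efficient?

(Defect, Defect) is NE; not Pareto efficient

Work:
Defect dominates Cooperate for both players:
If P2 cooperates: Defect (9) > Cooperate (5)
If P2 defects: Defect (3) > Cooperate (0)
NE: (Defect, Defect) with payoff (3, 3)
But (Cooperate, Cooperate) = (5, 5) Pareto dominates (3, 3)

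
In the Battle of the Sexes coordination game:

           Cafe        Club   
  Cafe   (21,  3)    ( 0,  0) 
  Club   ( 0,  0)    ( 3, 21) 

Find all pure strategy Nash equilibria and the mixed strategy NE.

Pure NE: (Cafe, Cafe) and (Club, Club); Mixed NE: p = 0.875, q = 0.125

Work:
Check pure NE:
(Cafe, Cafe): (21, 3) - no unilateral deviation beneficial
(Club, Club): (3, 21) - no unilateral deviation beneficial
Mixed NE: P1 plays Cafe with p = 0.875, P2 plays Cafe with q = 0.125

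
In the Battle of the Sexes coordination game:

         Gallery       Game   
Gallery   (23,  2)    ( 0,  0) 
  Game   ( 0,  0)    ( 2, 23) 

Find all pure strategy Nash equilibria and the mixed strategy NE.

Pure NE: (Gallery, Gallery) and (Game, Game); Mixed NE: p = 0.92, q = 0.08

Work:
Check pure NE:
(Gallery, Gallery): (23, 2) - no unilateral deviation beneficial
(Game, Game): (2, 23) - no unilateral deviation beneficial
Mixed NE: P1 plays Gallery with p = 0.92, P2 plays Gallery with q = 0.08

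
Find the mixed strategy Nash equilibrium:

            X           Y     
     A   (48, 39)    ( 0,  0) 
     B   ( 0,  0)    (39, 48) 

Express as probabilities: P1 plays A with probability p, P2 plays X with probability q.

p = 0.5517, q = 0.4483

Work:
Find probabilities that make opponent indifferent:
P2 chooses q to make P1 indifferent between A and B
P1 chooses p to make P2 indifferent between X and Y
Mixed NE: P1 plays (A: 0.5517, B: 0.4483), P2 plays (X: 0.4483, Y: 0.5517)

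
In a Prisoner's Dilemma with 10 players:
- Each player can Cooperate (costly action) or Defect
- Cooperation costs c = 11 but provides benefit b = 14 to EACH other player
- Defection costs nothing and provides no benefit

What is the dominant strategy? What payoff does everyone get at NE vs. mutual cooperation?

Dominant: Defect; NE payoff = 0; Coop payoff = 115

Work:
Defect dominates (saves cost c = 11, benefit to others is external)
NE: All defect → everyone gets 0
If all cooperate: each receives (9)×14 - 11 = 115
Social dilemma: 115 > 0 but NE gives 0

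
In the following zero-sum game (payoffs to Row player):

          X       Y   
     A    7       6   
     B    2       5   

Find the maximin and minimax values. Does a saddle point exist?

Maximin = 6, Minimax = 6, Saddle: True

Work:
Row minimums: [6, 2] → maximin = 6
Column maximums: [7, 6] → minimax = 6
Saddle point exists! Game value = 6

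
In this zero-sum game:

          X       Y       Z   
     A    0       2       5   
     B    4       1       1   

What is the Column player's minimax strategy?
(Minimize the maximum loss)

Column should play Y, value = 2

Work:
Column player minimizes Row's maximum payoff:
Column X: max payoff to Row = 4
Column Y: max payoff to Row = 2
Column Z: max payoff to Row = 5
Minimum is 2, achieved by column Y.
Minimax strategy: Y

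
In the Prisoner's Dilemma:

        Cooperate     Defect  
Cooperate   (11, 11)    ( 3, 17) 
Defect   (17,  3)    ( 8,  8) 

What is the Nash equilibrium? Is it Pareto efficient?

(Defect, Defect) is NE; not Pareto efficient

Work:
Defect dominates Cooperate for both players:
If P2 cooperates: Defect (17) > Cooperate (11)
If P2 defects: Defect (8) > Cooperate (3)
NE: (Defect, Defect) with payoff (8, 8)
But (Cooperate, Cooperate) = (11, 11) Pareto dominates (8, 8)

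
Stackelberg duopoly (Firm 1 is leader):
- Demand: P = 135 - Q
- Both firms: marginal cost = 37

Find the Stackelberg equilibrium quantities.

q₁* (leader) = 49.0, q₂* (follower) = 24.5

Work:
Follower's reaction: q₂ = (a - c - q₁)/2
Leader substitutes: π₁ = q₁·(a - q₁ - (a-c-q₁)/2 - c)
FOC: q₁* = (135 - 37)/2 = 49.00
Then: q₂* = (135 - 37 - 49.0)/2 = 24.50
Leader has first-mover advantage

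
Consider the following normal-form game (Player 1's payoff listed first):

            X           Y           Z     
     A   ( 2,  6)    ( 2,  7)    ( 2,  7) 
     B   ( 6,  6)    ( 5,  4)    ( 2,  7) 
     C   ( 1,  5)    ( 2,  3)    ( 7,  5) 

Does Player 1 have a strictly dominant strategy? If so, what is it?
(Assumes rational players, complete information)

No strictly dominant strategy exists for Player 1

Work:
A strategy strictly dominates another if it gives a strictly higher payoff against every opponent action. Compare each pair of P1's strategies column-by-column:
  A vs B: [2 vs 6, 2 vs 5, 2 vs 2] → A does not strictly dominate B (column X: 2 ≤ 6)
  A vs C: [2 vs 1, 2 vs 2, 2 vs 7] → A does not strictly dominate C (column Y: 2 ≤ 2)
  B vs A: [6 vs 2, 5 vs 2, 2 vs 2] → B does not strictly dominate A (column Z: 2 ≤ 2)
  B vs C: [6 vs 1, 5 vs 2, 2 vs 7] → B does not strictly dominate C (column Z: 2 ≤ 7)
  C vs A: [1 vs 2, 2 vs 2, 7 vs 2] → C does not strictly dominate A (column X: 1 ≤ 2)
  C vs B: [1 vs 6, 2 vs 5, 7 vs 2] → C does not strictly dominate B (column X: 1 ≤ 6)
No single strategy strictly dominates all others → no strictly dominant strategy.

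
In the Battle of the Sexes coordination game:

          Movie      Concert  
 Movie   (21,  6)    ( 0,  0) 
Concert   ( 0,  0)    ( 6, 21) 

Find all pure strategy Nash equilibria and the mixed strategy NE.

Pure NE: (Movie, Movie) and (Concert, Concert); Mixed NE: p = 0.7778, q = 0.2222

Work:
Check pure NE:
(Movie, Movie): (21, 6) - no unilateral deviation beneficial
(Concert, Concert): (6, 21) - no unilateral deviation beneficial
Mixed NE: P1 plays Movie with p = 0.7778, P2 plays Movie with q = 0.2222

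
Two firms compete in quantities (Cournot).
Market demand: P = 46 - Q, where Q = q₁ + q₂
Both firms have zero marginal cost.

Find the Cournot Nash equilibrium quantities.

q₁* = q₂* = 15.33; P* = 15.33

Work:
Profit: π_i = P·q_i = (a - q_i - q_j)·q_i
FOC: ∂π_i/∂q_i = a - 2q_i - q_j = 0
Reaction function: q_i = (46 - q_j)/2
Symmetry: q* = 46/3 = 15.33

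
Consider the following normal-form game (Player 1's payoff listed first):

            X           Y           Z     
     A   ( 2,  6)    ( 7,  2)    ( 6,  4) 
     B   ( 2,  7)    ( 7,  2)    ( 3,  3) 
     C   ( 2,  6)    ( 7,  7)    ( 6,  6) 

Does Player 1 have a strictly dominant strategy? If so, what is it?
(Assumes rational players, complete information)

No strictly dominant strategy exists for Player 1

Work:
A strategy strictly dominates another if it gives a strictly higher payoff against every opponent action. Compare each pair of P1's strategies column-by-column:
  A vs B: [2 vs 2, 7 vs 7, 6 vs 3] → A does not strictly dominate B (column X: 2 ≤ 2)
  A vs C: [2 vs 2, 7 vs 7, 6 vs 6] → A does not strictly dominate C (column X: 2 ≤ 2)
  B vs A: [2 vs 2, 7 vs 7, 3 vs 6] → B does not strictly dominate A (column X: 2 ≤ 2)
  B vs C: [2 vs 2, 7 vs 7, 3 vs 6] → B does not strictly dominate C (column X: 2 ≤ 2)
  C vs A: [2 vs 2, 7 vs 7, 6 vs 6] → C does not strictly dominate A (column X: 2 ≤ 2)
  C vs B: [2 vs 2, 7 vs 7, 6 vs 3] → C does not strictly dominate B (column X: 2 ≤ 2)
No single strategy strictly dominates all others → no strictly dominant strategy.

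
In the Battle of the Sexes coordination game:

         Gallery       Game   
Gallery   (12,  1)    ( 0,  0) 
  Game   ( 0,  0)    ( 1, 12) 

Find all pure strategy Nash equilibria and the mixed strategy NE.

Pure NE: (Gallery, Gallery) and (Game, Game); Mixed NE: p = 0.9231, q = 0.0769

Work:
Check pure NE:
(Gallery, Gallery): (12, 1) - no unilateral deviation beneficial
(Game, Game): (1, 12) - no unilateral deviation beneficial
Mixed NE: P1 plays Gallery with p = 0.9231, P2 plays Gallery with q = 0.0769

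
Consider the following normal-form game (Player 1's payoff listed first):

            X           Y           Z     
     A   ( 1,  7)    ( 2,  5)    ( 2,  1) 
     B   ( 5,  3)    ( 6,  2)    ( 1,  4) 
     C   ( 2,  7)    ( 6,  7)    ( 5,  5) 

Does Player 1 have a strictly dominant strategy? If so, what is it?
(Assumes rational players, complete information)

No strictly dominant strategy exists for Player 1

Work:
A strategy strictly dominates another if it gives a strictly higher payoff against every opponent action. Compare each pair of P1's strategies column-by-column:
  A vs B: [1 vs 5, 2 vs 6, 2 vs 1] → A does not strictly dominate B (column X: 1 ≤ 5)
  A vs C: [1 vs 2, 2 vs 6, 2 vs 5] → A does not strictly dominate C (column X: 1 ≤ 2)
  B vs A: [5 vs 1, 6 vs 2, 1 vs 2] → B does not strictly dominate A (column Z: 1 ≤ 2)
  B vs C: [5 vs 2, 6 vs 6, 1 vs 5] → B does not strictly dominate C (column Y: 6 ≤ 6)
  C vs A: [2 vs 1, 6 vs 2, 5 vs 2] → C strictly dominates A
  C vs B: [2 vs 5, 6 vs 6, 5 vs 1] → C does not strictly dominate B (column X: 2 ≤ 5)
No single strategy strictly dominates all others → no strictly dominant strategy.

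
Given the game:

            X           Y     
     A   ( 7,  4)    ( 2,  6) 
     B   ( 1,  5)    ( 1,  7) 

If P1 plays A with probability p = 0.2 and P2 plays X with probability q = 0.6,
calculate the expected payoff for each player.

E[P1] = 1.8, E[P2] = 5.6

Work:
E[P1] = p·q·π₁(A,X) + p·(1-q)·π₁(A,Y) + (1-p)·q·π₁(B,X) + (1-p)·(1-q)·π₁(B,Y)
= 0.2·0.6·7 + 0.2·0.4·2 + 0.8·0.6·1 + 0.8·0.4·1
= 1.8

E[P2] = 5.6 (similar calculation)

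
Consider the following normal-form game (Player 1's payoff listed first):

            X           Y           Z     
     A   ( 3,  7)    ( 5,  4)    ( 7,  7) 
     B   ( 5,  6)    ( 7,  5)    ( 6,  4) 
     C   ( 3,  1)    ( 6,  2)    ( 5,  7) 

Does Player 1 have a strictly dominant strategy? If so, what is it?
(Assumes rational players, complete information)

No strictly dominant strategy exists for Player 1

Work:
A strategy strictly dominates another if it gives a strictly higher payoff against every opponent action. Compare each pair of P1's strategies column-by-column:
  A vs B: [3 vs 5, 5 vs 7, 7 vs 6] → A does not strictly dominate B (column X: 3 ≤ 5)
  A vs C: [3 vs 3, 5 vs 6, 7 vs 5] → A does not strictly dominate C (column X: 3 ≤ 3)
  B vs A: [5 vs 3, 7 vs 5, 6 vs 7] → B does not strictly dominate A (column Z: 6 ≤ 7)
  B vs C: [5 vs 3, 7 vs 6, 6 vs 5] → B strictly dominates C
  C vs A: [3 vs 3, 6 vs 5, 5 vs 7] → C does not strictly dominate A (column X: 3 ≤ 3)
  C vs B: [3 vs 5, 6 vs 7, 5 vs 6] → C does not strictly dominate B (column X: 3 ≤ 5)
No single strategy strictly dominates all others → no strictly dominant strategy.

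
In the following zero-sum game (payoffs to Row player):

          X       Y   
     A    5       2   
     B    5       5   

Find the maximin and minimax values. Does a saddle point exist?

Maximin = 5, Minimax = 5, Saddle: True

Work:
Row minimums: [2, 5] → maximin = 5
Column maximums: [5, 5] → minimax = 5
Saddle point exists! Game value = 5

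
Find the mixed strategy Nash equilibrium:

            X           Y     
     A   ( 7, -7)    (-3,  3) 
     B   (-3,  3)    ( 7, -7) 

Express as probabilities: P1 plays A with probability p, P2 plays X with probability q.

p = 0.5, q = 0.5

Work:
Find probabilities that make opponent indifferent:
P2 chooses q to make P1 indifferent between A and B
P1 chooses p to make P2 indifferent between X and Y
Mixed NE: P1 plays (A: 0.5, B: 0.5), P2 plays (X: 0.5, Y: 0.5)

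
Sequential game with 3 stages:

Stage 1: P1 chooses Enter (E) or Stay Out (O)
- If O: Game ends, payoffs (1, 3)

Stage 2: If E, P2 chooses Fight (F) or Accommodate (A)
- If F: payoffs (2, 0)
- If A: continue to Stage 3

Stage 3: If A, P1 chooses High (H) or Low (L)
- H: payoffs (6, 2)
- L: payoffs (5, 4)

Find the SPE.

SPE: (E, A, H); Outcome (6, 2)

Work:
Stage 3: P1 chooses H (6 vs 5)
Stage 2: P2: F->0, A->2 (anticipating H). Choose A
Stage 1: P1: O->1, E->6 (anticipating A, H). Choose E
SPE path: E -> A -> H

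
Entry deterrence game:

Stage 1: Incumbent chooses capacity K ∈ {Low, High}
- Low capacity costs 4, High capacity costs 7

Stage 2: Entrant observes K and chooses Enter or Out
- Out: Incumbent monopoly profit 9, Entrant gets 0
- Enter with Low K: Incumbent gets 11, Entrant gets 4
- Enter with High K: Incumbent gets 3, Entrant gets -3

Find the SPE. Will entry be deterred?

SPE: (Low, Enter|Low, Out|High); Entry not deterred. Incumbent net profit = 7, Entrant gets 4

Work:
After Low K: Entrant enters (4 > 0)
After High K: Entrant stays out (-3 < 0)
Incumbent: Low → 11−4=7, High → 9−7=2
Incumbent chooses Low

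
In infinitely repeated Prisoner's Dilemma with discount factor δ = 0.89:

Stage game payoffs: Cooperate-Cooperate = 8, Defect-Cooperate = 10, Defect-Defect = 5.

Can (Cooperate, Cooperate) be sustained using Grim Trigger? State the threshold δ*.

δ* = 0.4; since δ = 0.89 ≥ 0.4, cooperation can be sustained

Work:
For Grim Trigger:
Cooperate forever: 8/(1-δ)
Defect then punished: 10 + 5·δ/(1-δ)
Need: 8/(1-δ) ≥ 10 + 5·δ/(1-δ)
Solving: δ ≥ (T-R)/(T-P) = (10-8)/(10-5) = 0.4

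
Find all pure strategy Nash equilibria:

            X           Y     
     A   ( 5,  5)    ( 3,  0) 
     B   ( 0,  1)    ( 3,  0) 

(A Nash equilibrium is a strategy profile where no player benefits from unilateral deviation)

Nash equilibrium: (A, X)

Work:
Best responses:
  P1 vs X: payoffs [5, 0] → best response A (payoff 5)
  P1 vs Y: payoffs [3, 3] → best response A/B (payoff 3)
  P2 vs A: payoffs [5, 0] → best response X (payoff 5)
  P2 vs B: payoffs [1, 0] → best response X (payoff 1)
Mutual best responses: (A,X) → Nash equilibria.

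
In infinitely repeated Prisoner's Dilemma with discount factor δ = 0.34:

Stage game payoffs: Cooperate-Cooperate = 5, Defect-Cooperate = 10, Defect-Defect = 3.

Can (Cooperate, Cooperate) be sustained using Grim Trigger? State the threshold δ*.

δ* = 0.7143; since δ = 0.34 < 0.7143, cooperation cannot be sustained

Work:
For Grim Trigger:
Cooperate forever: 5/(1-δ)
Defect then punished: 10 + 3·δ/(1-δ)
Need: 5/(1-δ) ≥ 10 + 3·δ/(1-δ)
Solving: δ ≥ (T-R)/(T-P) = (10-5)/(10-3) = 0.7143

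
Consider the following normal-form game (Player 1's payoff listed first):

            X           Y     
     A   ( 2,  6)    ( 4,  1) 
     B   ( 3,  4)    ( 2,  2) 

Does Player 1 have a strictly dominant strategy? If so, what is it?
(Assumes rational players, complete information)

No strictly dominant strategy exists for Player 1

Work:
A strategy strictly dominates another if it gives a strictly higher payoff against every opponent action. Compare each pair of P1's strategies column-by-column:
  A vs B: [2 vs 3, 4 vs 2] → A does not strictly dominate B (column X: 2 ≤ 3)
  B vs A: [3 vs 2, 2 vs 4] → B does not strictly dominate A (column Y: 2 ≤ 4)
No single strategy strictly dominates all others → no strictly dominant strategy.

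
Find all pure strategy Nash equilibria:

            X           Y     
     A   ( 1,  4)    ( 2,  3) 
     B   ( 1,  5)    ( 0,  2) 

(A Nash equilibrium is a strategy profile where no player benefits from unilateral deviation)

Nash equilibrium: (A, X), (B, X)

Work:
Best responses:
  P1 vs X: payoffs [1, 1] → best response A/B (payoff 1)
  P1 vs Y: payoffs [2, 0] → best response A (payoff 2)
  P2 vs A: payoffs [4, 3] → best response X (payoff 4)
  P2 vs B: payoffs [5, 2] → best response X (payoff 5)
Mutual best responses: (A,X), (B,X) → Nash equilibria.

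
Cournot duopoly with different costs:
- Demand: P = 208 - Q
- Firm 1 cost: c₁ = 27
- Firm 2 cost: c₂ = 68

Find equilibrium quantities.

q₁* = 74.0, q₂* = 33.0

Work:
Reaction: q₁ = (208 - 27 - q₂)/2
Reaction: q₂ = (208 - 68 - q₁)/2
Solve simultaneously:
q₁* = (208 - 2×27 + 68)/3 = 74.0
q₂* = (208 - 2×68 + 27)/3 = 33.0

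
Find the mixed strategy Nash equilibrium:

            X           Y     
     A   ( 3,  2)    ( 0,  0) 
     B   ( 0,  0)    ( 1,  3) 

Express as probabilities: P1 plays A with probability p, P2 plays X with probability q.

p = 0.6, q = 0.25

Work:
Find probabilities that make opponent indifferent:
P2 chooses q to make P1 indifferent between A and B
P1 chooses p to make P2 indifferent between X and Y
Mixed NE: P1 plays (A: 0.6, B: 0.4), P2 plays (X: 0.25, Y: 0.75)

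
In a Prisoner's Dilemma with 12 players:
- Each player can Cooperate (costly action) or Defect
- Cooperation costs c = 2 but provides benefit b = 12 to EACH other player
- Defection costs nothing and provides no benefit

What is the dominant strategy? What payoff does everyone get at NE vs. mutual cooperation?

Dominant: Defect; NE payoff = 0; Coop payoff = 130

Work:
Defect dominates (saves cost c = 2, benefit to others is external)
NE: All defect → everyone gets 0
If all cooperate: each receives (11)×12 - 2 = 130
Social dilemma: 130 > 0 but NE gives 0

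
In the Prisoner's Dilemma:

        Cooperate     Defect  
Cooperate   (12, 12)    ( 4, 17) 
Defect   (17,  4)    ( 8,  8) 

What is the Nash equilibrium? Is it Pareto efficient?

(Defect, Defect) is NE; not Pareto efficient

Work:
Defect dominates Cooperate for both players:
If P2 cooperates: Defect (17) > Cooperate (12)
If P2 defects: Defect (8) > Cooperate (4)
NE: (Defect, Defect) with payoff (8, 8)
But (Cooperate, Cooperate) = (12, 12) Pareto dominates (8, 8)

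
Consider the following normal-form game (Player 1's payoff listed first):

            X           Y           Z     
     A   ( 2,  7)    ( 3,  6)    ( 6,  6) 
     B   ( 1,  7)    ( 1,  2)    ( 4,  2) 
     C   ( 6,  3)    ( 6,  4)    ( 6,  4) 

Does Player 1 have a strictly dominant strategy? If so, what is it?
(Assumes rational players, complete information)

No strictly dominant strategy exists for Player 1

Work:
A strategy strictly dominates another if it gives a strictly higher payoff against every opponent action. Compare each pair of P1's strategies column-by-column:
  A vs B: [2 vs 1, 3 vs 1, 6 vs 4] → A strictly dominates B
  A vs C: [2 vs 6, 3 vs 6, 6 vs 6] → A does not strictly dominate C (column X: 2 ≤ 6)
  B vs A: [1 vs 2, 1 vs 3, 4 vs 6] → B does not strictly dominate A (column X: 1 ≤ 2)
  B vs C: [1 vs 6, 1 vs 6, 4 vs 6] → B does not strictly dominate C (column X: 1 ≤ 6)
  C vs A: [6 vs 2, 6 vs 3, 6 vs 6] → C does not strictly dominate A (column Z: 6 ≤ 6)
  C vs B: [6 vs 1, 6 vs 1, 6 vs 4] → C strictly dominates B
No single strategy strictly dominates all others → no strictly dominant strategy.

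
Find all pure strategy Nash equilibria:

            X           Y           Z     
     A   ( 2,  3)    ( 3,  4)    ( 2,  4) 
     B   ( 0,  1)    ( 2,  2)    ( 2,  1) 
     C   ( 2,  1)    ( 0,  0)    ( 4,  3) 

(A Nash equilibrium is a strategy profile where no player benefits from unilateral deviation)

Nash equilibrium: (A, Y), (C, Z)

Work:
Best responses:
  P1 vs X: payoffs [2, 0, 2] → best response A/C (payoff 2)
  P1 vs Y: payoffs [3, 2, 0] → best response A (payoff 3)
  P1 vs Z: payoffs [2, 2, 4] → best response C (payoff 4)
  P2 vs A: payoffs [3, 4, 4] → best response Y/Z (payoff 4)
  P2 vs B: payoffs [1, 2, 1] → best response Y (payoff 2)
  P2 vs C: payoffs [1, 0, 3] → best response Z (payoff 3)
Mutual best responses: (A,Y), (C,Z) → Nash equilibria.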